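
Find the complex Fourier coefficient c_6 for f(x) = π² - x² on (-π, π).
Compute the real Fourier coefficients first: a_6 = -1/9, b_6 = 0.
Then c_6 = (a_6 − i·b_6)/2 = -1/18.

Final answer: -1/18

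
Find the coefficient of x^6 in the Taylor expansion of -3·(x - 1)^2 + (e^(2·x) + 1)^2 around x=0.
Expand to order 6: -3·(x - 1)^2 + (e^(2·x) + 1)^2 = 88·x^6/15 + 136·x^5/15 + 12·x^4 + 40·x^3/3 + 9·x^2 + 14·x + 1 + O(x^7).
The coefficient of x^6 is 88/15.

Final answer: 88/15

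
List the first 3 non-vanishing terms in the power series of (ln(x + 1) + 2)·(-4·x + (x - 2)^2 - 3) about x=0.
-13·x^2/2 - 15·x + 2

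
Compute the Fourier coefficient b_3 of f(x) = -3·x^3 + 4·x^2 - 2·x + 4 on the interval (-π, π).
b_3 = (1/π) ∫_{-π}^{π} f(x)·sin(3x) dx.
Evaluate the integral (use parity and integration by parts as needed): b_3 = -2·π^2.

Final answer: -2·π^2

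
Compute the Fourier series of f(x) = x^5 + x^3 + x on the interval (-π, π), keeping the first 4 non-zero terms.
(-38·π^2 + 2·π^4 + 230)·sin(x) + (-π^4 - 7 + 4·π^2)·sin(2·x) + (-22·π^2/27 + 98/81 + 2·π^4/3)·sin(3·x) + (-π^4/2 - 35/64 + π^2/8)·sin(4·x)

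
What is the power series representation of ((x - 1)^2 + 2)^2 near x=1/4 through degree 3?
1681/256 - 123·(x - 1/4)/16 + 59·(x - 1/4)^2/8 - 3·(x - 1/4)^3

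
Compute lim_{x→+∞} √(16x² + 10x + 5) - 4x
As x → +∞: multiply by the conjugate to get (10x+5)/(√(16x²+10x+5)+4x); the denominator ~ 8x, so the limit is 10/8 = 5/4.
Limit = 5/4.

Final answer: 5/4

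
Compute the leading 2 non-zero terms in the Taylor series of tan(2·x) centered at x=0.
8·x^3/3 + 2·x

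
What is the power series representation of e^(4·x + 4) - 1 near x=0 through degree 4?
32·x^4·e^(4)/3 + 32·x^3·e^(4)/3 + 8·x^2·e^(4) + 4·x·e^(4) - 1 + e^(4)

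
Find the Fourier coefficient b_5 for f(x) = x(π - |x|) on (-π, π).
b_5 = (1/π) ∫_{-π}^{π} f(x)·sin(5x) dx.
Evaluate the integral (use parity and integration by parts as needed): b_5 = 8/(125·π).

Final answer: 8/(125·π)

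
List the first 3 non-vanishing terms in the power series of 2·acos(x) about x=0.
-x^3/3 - 2·x + π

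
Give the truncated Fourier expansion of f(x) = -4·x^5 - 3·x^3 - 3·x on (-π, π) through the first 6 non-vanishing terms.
(-930 - 8·π^4 + 154·π^2)·sin(x) + (-17·π^2 + 57/2 + 4·π^4)·sin(2·x) + (-8·π^4/3 - 374/81 + 106·π^2/27)·sin(3·x) + (-π^2 + 15/8 + 2·π^4)·sin(4·x) + (-8·π^4/5 - 762/625 + 2·π^2/25)·sin(5·x) + (155/162 + 7·π^2/27 + 4·π^4/3)·sin(6·x)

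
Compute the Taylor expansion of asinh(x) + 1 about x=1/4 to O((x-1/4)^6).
asinh(1/4) + 1 + 4·√(17)·(x - 1/4)/17 - 8·√(17)·(x - 1/4)^2/289 - 448·√(17)·(x - 1/4)^3/14739 + 1472·√(17)·(x - 1/4)^4/83521 + 50176·√(17)·(x - 1/4)^5/7099285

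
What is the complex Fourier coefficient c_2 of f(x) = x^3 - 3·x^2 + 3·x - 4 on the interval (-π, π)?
Compute the real Fourier coefficients first: a_2 = -3, b_2 = -π^2 - 3/2.
Then c_2 = (a_2 − i·b_2)/2 = -3/2 + 3·i/4 + i·π^2/2.

Final answer: -3/2 + 3·i/4 + i·π^2/2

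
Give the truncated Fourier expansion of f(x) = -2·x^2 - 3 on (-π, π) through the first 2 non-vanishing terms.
8·cos(x) - 2·π^2/3 - 3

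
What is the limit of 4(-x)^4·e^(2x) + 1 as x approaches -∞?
The product is a 0·∞ indeterminate form at x → -∞.
Rewrite the product as 4(-x)^4 / e^(-2x) (an ∞/∞ form) and apply L'Hôpital, or use the standard hierarchy e^(2|x|) ≫ |(-x)^4| as x → -∞.
The indeterminate product → 0, so the limit = 1.

Final answer: 1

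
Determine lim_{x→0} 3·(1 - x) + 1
Direct substitution at x = 0 gives 4.

Final answer: 4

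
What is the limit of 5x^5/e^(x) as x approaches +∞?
This is an ∞/∞ indeterminate form as x → +∞.
The exponential denominator e^(x) dominates the polynomial numerator (e^x ≫ x^5 as x → ∞), so the quotient → 0.
Limit = 0.

Final answer: 0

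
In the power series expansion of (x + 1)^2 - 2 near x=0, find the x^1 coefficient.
Expand to order 1: (x + 1)^2 - 2 = 2·x - 1 + O(x^2).
The coefficient of x^1 is 2.

Final answer: 2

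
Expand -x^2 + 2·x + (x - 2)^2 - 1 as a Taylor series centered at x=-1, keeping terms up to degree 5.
5 - 2·(x + 1)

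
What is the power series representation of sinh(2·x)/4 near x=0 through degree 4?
x^3/3 + x/2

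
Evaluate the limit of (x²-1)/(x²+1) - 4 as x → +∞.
Evaluate the dominant behaviour as x → +∞; each term tends to a finite value or vanishes.
Limit = -3.

Final answer: -3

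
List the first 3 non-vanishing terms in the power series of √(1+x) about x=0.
-x^2/8 + x/2 + 1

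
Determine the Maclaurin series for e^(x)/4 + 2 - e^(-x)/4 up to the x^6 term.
x^5/240 + x^3/12 + x/2 + 2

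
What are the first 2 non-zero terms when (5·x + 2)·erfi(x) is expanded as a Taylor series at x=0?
10·x^2/√(π) + 4·x/√(π)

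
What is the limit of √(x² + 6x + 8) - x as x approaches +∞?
This is an ∞ − ∞ indeterminate form.
Multiply and divide by the conjugate √(x²+6x + 8) + x; the x² terms cancel, leaving (6x + 8)/(√(x²+6x + 8)+x) → 6/2 = 3.
Limit = 3.

Final answer: 3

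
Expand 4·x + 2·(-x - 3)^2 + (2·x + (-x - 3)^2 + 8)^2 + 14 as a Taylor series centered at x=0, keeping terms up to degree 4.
x^4 + 16·x^3 + 100·x^2 + 288·x + 321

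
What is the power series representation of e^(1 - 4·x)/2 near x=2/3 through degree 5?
e^(-5/3)/2 - 2·e^(-5/3)·(x - 2/3) + 4·e^(-5/3)·(x - 2/3)^2 - 16·e^(-5/3)·(x - 2/3)^3/3 + 16·e^(-5/3)·(x - 2/3)^4/3 - 64·e^(-5/3)·(x - 2/3)^5/15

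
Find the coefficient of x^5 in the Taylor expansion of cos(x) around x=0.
Expand to order 5: cos(x) = x^4/24 - x^2/2 + 1 + O(x^6).
The coefficient of x^5 is 0.

Final answer: 0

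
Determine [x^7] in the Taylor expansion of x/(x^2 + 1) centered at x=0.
Expand to order 7: x/(x^2 + 1) = -x^7 + x^5 - x^3 + x + O(x^8).
The coefficient of x^7 is -1.

Final answer: -1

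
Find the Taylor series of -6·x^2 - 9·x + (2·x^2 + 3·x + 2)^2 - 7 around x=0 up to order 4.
4·x^4 + 12·x^3 + 11·x^2 + 3·x - 3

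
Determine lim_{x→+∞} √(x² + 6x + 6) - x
This is an ∞ − ∞ indeterminate form.
Multiply and divide by the conjugate √(x²+6x + 6) + x; the x² terms cancel, leaving (6x + 6)/(√(x²+6x + 6)+x) → 6/2 = 3.
Limit = 3.

Final answer: 3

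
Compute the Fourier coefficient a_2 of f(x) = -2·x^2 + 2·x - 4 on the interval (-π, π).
a_2 = (1/π) ∫_{-π}^{π} f(x)·cos(2x) dx.
Evaluate the integral (use parity and integration by parts as needed): a_2 = -2.

Final answer: -2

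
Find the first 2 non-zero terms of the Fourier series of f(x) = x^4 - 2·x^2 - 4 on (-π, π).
(56 - 8·π^2)·cos(x) - 2·π^2/3 - 4 + π^4/5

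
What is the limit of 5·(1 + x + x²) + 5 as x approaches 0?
Direct substitution at x = 0 gives 10.

Final answer: 10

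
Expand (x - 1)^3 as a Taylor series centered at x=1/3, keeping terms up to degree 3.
-8/27 + 4·(x - 1/3)/3 - 2·(x - 1/3)^2 + (x - 1/3)^3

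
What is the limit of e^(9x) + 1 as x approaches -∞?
Evaluate the dominant behaviour as x → -∞; each term tends to a finite value or vanishes.
Limit = 1.

Final answer: 1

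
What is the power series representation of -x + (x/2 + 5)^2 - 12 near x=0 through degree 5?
x^2/4 + 4·x + 13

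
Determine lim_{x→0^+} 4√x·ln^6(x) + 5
The product is a 0·∞ indeterminate form at x → 0⁺.
Rewrite the product as 4·ln^6(x) / x^(-1/2) and apply L'Hôpital, or use the standard hierarchy x^(-1/2) ≫ |ln x|^6 as x → 0⁺.
The indeterminate product → 0, so the limit = 5.

Final answer: 5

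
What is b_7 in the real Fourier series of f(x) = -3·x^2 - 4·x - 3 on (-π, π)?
b_7 = (1/π) ∫_{-π}^{π} f(x)·sin(7x) dx.
Evaluate the integral (use parity and integration by parts as needed): b_7 = -8/7.

Final answer: -8/7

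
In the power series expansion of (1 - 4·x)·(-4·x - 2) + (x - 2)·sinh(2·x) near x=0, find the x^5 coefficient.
Expand to order 5: (1 - 4·x)·(-4·x - 2) + (x - 2)·sinh(2·x) = -8·x^5/15 + 4·x^4/3 - 8·x^3/3 + 18·x^2 - 2 + O(x^6).
The coefficient of x^5 is -8/15.

Final answer: -8/15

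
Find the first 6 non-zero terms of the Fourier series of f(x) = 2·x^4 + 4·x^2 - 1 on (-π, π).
(80 - 16·π^2)·cos(x) + (-2 + 4·π^2)·cos(2·x) + (-16·π^2/9 - 16/27)·cos(3·x) + (5/8 + π^2)·cos(4·x) + (-16·π^2/25 - 304/625)·cos(5·x) - 1 + 4·π^2/3 + 2·π^4/5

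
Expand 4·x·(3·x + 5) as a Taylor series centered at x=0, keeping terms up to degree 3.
12·x^2 + 20·x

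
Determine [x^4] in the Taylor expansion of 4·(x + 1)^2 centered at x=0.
Expand to order 4: 4·(x + 1)^2 = 4·x^2 + 8·x + 4 + O(x^5).
The coefficient of x^4 is 0.

Final answer: 0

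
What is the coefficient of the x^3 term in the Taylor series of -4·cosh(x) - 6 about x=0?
Expand to order 3: -4·cosh(x) - 6 = -2·x^2 - 10 + O(x^4).
The coefficient of x^3 is 0.

Final answer: 0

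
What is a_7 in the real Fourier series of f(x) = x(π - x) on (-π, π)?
a_7 = (1/π) ∫_{-π}^{π} f(x)·cos(7x) dx.
Evaluate the integral (use parity and integration by parts as needed): a_7 = 4/49.

Final answer: 4/49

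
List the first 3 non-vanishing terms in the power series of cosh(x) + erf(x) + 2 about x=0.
x^2/2 + 2·x/√(π) + 3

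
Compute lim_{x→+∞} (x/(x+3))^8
As x → +∞: x/(x+3) = 1/(1 + 3/x) → 1, and the 8th power of a limit-1 base also → 1.
Limit = 1.

Final answer: 1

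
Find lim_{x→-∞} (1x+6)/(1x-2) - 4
Evaluate the dominant behaviour as x → -∞; each term tends to a finite value or vanishes.
Limit = -3.

Final answer: -3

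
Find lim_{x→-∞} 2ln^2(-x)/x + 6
The quotient is an ∞/∞ indeterminate form as x → -∞.
Compare growth rates of the dominant terms (exponentials ≫ polynomials ≫ logarithms), or apply L'Hôpital's rule; the quotient → 0.
Adding the constant: 0 + 6 = 6. Limit = 6.

Final answer: 6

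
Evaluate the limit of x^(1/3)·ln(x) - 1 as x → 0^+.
The product is a 0·∞ indeterminate form at x → 0⁺.
Rewrite the product as ln(x) / x^(-1/3) and apply L'Hôpital, or use the standard hierarchy x^(-1/3) ≫ |ln x| as x → 0⁺.
The indeterminate product → 0, so the limit = -1.

Final answer: -1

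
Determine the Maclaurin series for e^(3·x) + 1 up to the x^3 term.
9·x^3/2 + 9·x^2/2 + 3·x + 2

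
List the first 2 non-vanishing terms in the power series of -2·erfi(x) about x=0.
-4·x^3/(3·√(π)) - 4·x/√(π)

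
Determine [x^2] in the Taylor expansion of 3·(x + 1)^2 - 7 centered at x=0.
Expand to order 2: 3·(x + 1)^2 - 7 = 3·x^2 + 6·x - 4 + O(x^3).
The coefficient of x^2 is 3.

Final answer: 3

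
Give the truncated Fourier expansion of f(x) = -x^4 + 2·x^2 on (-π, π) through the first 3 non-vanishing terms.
(-56 + 8·π^2)·cos(x) + (5 - 2·π^2)·cos(2·x) - π^4/5 + 2·π^2/3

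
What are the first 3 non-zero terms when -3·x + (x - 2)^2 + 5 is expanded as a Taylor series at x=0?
x^2 - 7·x + 9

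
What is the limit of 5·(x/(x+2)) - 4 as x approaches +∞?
Evaluate the dominant behaviour as x → +∞; each term tends to a finite value or vanishes.
Limit = 1.

Final answer: 1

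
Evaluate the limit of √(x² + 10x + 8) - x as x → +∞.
This is an ∞ − ∞ indeterminate form.
Multiply and divide by the conjugate √(x²+10x + 8) + x; the x² terms cancel, leaving (10x + 8)/(√(x²+10x + 8)+x) → 10/2 = 5.
Limit = 5.

Final answer: 5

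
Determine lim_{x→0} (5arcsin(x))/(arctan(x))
Both numerator and denominator → 0 as x → 0; this is a 0/0 indeterminate form.
Expand each to leading order near x = 0: numerator ~ 5·x, denominator ~ x.
The limit of the ratio is 5.

Final answer: 5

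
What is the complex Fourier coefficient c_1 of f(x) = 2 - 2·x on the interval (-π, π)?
Compute the real Fourier coefficients first: a_1 = 0, b_1 = -4.
Then c_1 = (a_1 − i·b_1)/2 = 2·i.

Final answer: 2·i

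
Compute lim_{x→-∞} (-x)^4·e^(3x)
This is a 0·∞ indeterminate form at x → -∞.
Rewrite the product as (-x)^4 / e^(-3x) (an ∞/∞ form) and apply L'Hôpital, or use the standard hierarchy e^(3|x|) ≫ |(-x)^4| as x → -∞.
The indeterminate product → 0, so the limit = 0.

Final answer: 0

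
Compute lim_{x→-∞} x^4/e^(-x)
This is an ∞/∞ indeterminate form as x → -∞.
Compare growth rates of the dominant terms (exponentials ≫ polynomials ≫ logarithms), or apply L'Hôpital's rule; the quotient → 0.
Limit = 0.

Final answer: 0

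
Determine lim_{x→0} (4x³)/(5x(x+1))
Both numerator and denominator → 0 as x → 0; this is a 0/0 indeterminate form.
Expand each to leading order near x = 0: numerator ~ 4·x^3, denominator ~ 5·x.
The limit of the ratio is 0.

Final answer: 0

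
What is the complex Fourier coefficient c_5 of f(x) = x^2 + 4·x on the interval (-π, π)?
Compute the real Fourier coefficients first: a_5 = -4/25, b_5 = 8/5.
Then c_5 = (a_5 − i·b_5)/2 = -2/25 - 4·i/5.

Final answer: -2/25 - 4·i/5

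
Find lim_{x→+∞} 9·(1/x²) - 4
Evaluate the dominant behaviour as x → +∞; each term tends to a finite value or vanishes.
Limit = -4.

Final answer: -4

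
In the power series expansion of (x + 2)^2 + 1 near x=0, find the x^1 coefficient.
Expand to order 1: (x + 2)^2 + 1 = 4·x + 5 + O(x^2).
The coefficient of x^1 is 4.

Final answer: 4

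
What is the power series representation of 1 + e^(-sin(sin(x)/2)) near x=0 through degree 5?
-x^5/480 - 19·x^4/384 + x^3/12 + x^2/8 - x/2 + 2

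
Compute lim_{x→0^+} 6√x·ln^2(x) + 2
The product is a 0·∞ indeterminate form at x → 0⁺.
Rewrite the product as 6·ln^2(x) / x^(-1/2) and apply L'Hôpital, or use the standard hierarchy x^(-1/2) ≫ |ln x|^2 as x → 0⁺.
The indeterminate product → 0, so the limit = 2.

Final answer: 2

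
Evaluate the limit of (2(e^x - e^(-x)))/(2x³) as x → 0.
Both numerator and denominator → 0 as x → 0; this is a 0/0 indeterminate form.
Expand each to leading order near x = 0: numerator ~ 4·x, denominator ~ 2·x^3.
The limit of the ratio is ∞.

Final answer: ∞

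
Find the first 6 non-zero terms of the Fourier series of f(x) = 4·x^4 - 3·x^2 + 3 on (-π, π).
(204 - 32·π^2)·cos(x) + (-15 + 8·π^2)·cos(2·x) + (100/27 - 32·π^2/9)·cos(3·x) + (-3/2 + 2·π^2)·cos(4·x) + (492/625 - 32·π^2/25)·cos(5·x) - π^2 + 3 + 4·π^4/5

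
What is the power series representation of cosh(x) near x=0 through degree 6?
x^6/720 + x^4/24 + x^2/2 + 1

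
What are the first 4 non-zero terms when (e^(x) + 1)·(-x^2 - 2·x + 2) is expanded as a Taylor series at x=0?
-5·x^3/3 - 3·x^2 - 2·x + 4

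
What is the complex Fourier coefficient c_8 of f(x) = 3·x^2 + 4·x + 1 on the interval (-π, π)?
Compute the real Fourier coefficients first: a_8 = 3/16, b_8 = -1.
Then c_8 = (a_8 − i·b_8)/2 = 3/32 + i/2.

Final answer: 3/32 + i/2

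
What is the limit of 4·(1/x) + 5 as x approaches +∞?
Evaluate the dominant behaviour as x → +∞; each term tends to a finite value or vanishes.
Limit = 5.

Final answer: 5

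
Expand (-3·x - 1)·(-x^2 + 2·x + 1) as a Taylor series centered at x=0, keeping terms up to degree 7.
3·x^3 - 5·x^2 - 5·x - 1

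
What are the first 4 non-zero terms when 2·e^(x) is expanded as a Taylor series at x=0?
x^3/3 + x^2 + 2·x + 2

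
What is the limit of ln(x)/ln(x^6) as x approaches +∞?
This is an ∞/∞ indeterminate form as x → +∞.
Write ln(x^6) = 6·ln(x), reducing the quotient to 1/6.
Limit = 1/6.

Final answer: 1/6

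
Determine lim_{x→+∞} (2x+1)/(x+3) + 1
Evaluate the dominant behaviour as x → +∞; each term tends to a finite value or vanishes.
Limit = 3.

Final answer: 3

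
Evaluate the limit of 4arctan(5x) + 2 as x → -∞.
Evaluate the dominant behaviour as x → -∞; each term tends to a finite value or vanishes.
Limit = 2 - 2·π.

Final answer: 2 - 2·π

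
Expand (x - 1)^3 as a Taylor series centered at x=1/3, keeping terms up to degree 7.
-8/27 + 4·(x - 1/3)/3 - 2·(x - 1/3)^2 + (x - 1/3)^3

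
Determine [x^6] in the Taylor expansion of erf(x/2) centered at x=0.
Expand to order 6: erf(x/2) = x^5/(160·√(π)) - x^3/(12·√(π)) + x/√(π) + O(x^7).
The coefficient of x^6 is 0.

Final answer: 0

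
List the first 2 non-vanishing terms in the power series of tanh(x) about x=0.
-x^3/3 + x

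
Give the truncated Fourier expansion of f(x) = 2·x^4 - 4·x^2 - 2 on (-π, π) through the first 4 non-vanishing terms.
(112 - 16·π^2)·cos(x) + (-10 + 4·π^2)·cos(2·x) + (80/27 - 16·π^2/9)·cos(3·x) - 4·π^2/3 - 2 + 2·π^4/5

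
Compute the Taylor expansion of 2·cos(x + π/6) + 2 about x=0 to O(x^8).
x^7/5040 - √(3)·x^6/720 - x^5/120 + √(3)·x^4/24 + x^3/6 - √(3)·x^2/2 - x + √(3) + 2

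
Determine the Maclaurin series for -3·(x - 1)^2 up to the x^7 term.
-3·x^2 + 6·x - 3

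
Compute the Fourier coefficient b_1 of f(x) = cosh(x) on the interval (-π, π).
b_1 = (1/π) ∫_{-π}^{π} f(x)·sin(1x) dx.
Evaluate the integral (use parity and integration by parts as needed): b_1 = 0.

Final answer: 0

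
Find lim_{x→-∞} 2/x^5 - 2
Evaluate the dominant behaviour as x → -∞; each term tends to a finite value or vanishes.
Limit = -2.

Final answer: -2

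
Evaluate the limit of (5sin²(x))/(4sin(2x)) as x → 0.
Both numerator and denominator → 0 as x → 0; this is a 0/0 indeterminate form.
Expand each to leading order near x = 0: numerator ~ 5·x^2, denominator ~ 8·x.
The limit of the ratio is 0.

Final answer: 0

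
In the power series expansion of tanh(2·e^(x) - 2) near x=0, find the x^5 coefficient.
19/20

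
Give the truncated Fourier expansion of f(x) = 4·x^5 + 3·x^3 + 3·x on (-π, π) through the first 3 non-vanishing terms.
(-154·π^2 + 8·π^4 + 930)·sin(x) + (-4·π^4 - 57/2 + 17·π^2)·sin(2·x) + (-106·π^2/27 + 374/81 + 8·π^4/3)·sin(3·x)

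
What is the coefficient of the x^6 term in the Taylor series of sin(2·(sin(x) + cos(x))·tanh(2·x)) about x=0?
Expand to order 6: sin(2·(sin(x) + cos(x))·tanh(2·x)) = 18611·x^6/90 + 1397·x^5/30 - 38·x^4 - 18·x^3 + 4·x^2 + 4·x + O(x^7).
The coefficient of x^6 is 18611/90.

Final answer: 18611/90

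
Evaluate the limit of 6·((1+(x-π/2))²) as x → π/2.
Direct substitution at x = π/2 gives 6.

Final answer: 6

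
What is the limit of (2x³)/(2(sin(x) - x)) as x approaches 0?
Both numerator and denominator → 0 as x → 0; this is a 0/0 indeterminate form.
Expand each to leading order near x = 0: numerator ~ 2·x^3, denominator ~ -x^3/3.
The limit of the ratio is -6.

Final answer: -6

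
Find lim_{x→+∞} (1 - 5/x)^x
As x → +∞: this is the defining limit (1 - 5/x)^x → e^(-5).
Limit = e^(-5).

Final answer: e^(-5)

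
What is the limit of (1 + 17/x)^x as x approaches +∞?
As x → +∞: this is the defining limit (1 + 17/x)^x → e^17.
Limit = e^(17).

Final answer: e^(17)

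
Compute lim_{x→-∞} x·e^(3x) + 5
The product is a 0·∞ indeterminate form at x → -∞.
Rewrite the product as x / e^(-3x) (an ∞/∞ form) and apply L'Hôpital, or use the standard hierarchy e^(3|x|) ≫ |x| as x → -∞.
The indeterminate product → 0, so the limit = 5.

Final answer: 5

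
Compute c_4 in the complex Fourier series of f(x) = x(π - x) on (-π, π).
Compute the real Fourier coefficients first: a_4 = -1/4, b_4 = -π/2.
Then c_4 = (a_4 − i·b_4)/2 = -1/8 + i·π/4.

Final answer: -1/8 + i·π/4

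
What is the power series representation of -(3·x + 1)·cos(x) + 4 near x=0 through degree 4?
-x^4/24 + 3·x^3/2 + x^2/2 - 3·x + 3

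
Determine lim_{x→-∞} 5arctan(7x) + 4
Evaluate the dominant behaviour as x → -∞; each term tends to a finite value or vanishes.
Limit = 4 - 5·π/2.

Final answer: 4 - 5·π/2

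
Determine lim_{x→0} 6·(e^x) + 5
Direct substitution at x = 0 gives 11.

Final answer: 11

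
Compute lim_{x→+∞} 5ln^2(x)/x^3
This is an ∞/∞ indeterminate form as x → +∞.
The polynomial denominator x^3 dominates the logarithmic numerator (any positive power of x ≫ ln^2(x) as x → ∞), so the quotient → 0.
Limit = 0.

Final answer: 0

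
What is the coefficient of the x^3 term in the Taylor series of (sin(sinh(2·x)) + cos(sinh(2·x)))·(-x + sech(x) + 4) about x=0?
Expand to order 3: (sin(sinh(2·x)) + cos(sinh(2·x)))·(-x + sech(x) + 4) = x^3 - 25·x^2/2 + 9·x + 5 + O(x^4).
The coefficient of x^3 is 1.

Final answer: 1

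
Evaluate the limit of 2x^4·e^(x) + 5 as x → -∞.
The product is a 0·∞ indeterminate form at x → -∞.
Rewrite the product as 2x^4 / e^(-x) (an ∞/∞ form) and apply L'Hôpital, or use the standard hierarchy e^(|x|) ≫ |x^4| as x → -∞.
The indeterminate product → 0, so the limit = 5.

Final answer: 5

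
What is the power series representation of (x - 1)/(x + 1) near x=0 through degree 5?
2·x^5 - 2·x^4 + 2·x^3 - 2·x^2 + 2·x - 1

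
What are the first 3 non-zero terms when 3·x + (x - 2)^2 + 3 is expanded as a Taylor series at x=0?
x^2 - x + 7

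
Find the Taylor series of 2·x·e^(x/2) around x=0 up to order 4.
x^4/24 + x^3/4 + x^2 + 2·x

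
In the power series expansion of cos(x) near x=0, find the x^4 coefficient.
Expand to order 4: cos(x) = x^4/24 - x^2/2 + 1 + O(x^5).
The coefficient of x^4 is 1/24.

Final answer: 1/24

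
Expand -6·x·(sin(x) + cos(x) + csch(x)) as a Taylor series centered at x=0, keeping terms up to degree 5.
-x^5/4 + 53·x^4/60 + 3·x^3 - 5·x^2 - 6·x - 6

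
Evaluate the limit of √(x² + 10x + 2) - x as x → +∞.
This is an ∞ − ∞ indeterminate form.
Multiply and divide by the conjugate √(x²+10x + 2) + x; the x² terms cancel, leaving (10x + 2)/(√(x²+10x + 2)+x) → 10/2 = 5.
Limit = 5.

Final answer: 5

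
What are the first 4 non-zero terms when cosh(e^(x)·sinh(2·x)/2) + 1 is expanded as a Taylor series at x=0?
41·x^4/24 + x^3 + x^2/2 + 2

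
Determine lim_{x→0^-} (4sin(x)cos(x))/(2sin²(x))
Both numerator and denominator → 0 as x → 0^-; this is a 0/0 indeterminate form.
Expand each to leading order near x = 0: numerator ~ 4·x, denominator ~ 2·x^2.
The limit of the ratio is -∞.

Final answer: -∞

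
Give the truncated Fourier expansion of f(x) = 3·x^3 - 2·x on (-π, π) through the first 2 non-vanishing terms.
(-40 + 6·π^2)·sin(x) + (13/2 - 3·π^2)·sin(2·x)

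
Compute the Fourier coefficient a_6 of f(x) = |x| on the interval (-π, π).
a_6 = (1/π) ∫_{-π}^{π} f(x)·cos(6x) dx.
Evaluate the integral (use parity and integration by parts as needed): a_6 = 0.

Final answer: 0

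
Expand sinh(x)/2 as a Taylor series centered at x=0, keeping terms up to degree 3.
x^3/12 + x/2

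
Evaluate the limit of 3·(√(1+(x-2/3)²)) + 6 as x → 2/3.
Direct substitution at x = 2/3 gives 9.

Final answer: 9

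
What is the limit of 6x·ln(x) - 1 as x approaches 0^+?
The product is a 0·∞ indeterminate form at x → 0⁺.
Rewrite the product as 6·ln(x) / x^(-1) and apply L'Hôpital, or use the standard hierarchy x^(-1) ≫ |ln x| as x → 0⁺.
The indeterminate product → 0, so the limit = -1.

Final answer: -1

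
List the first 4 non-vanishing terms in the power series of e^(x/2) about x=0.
x^3/48 + x^2/8 + x/2 + 1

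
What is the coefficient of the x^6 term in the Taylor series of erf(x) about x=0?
Expand to order 6: erf(x) = x^5/(5·√(π)) - 2·x^3/(3·√(π)) + 2·x/√(π) + O(x^7).
The coefficient of x^6 is 0.

Final answer: 0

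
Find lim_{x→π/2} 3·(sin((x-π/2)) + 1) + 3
Direct substitution at x = π/2 gives 6.

Final answer: 6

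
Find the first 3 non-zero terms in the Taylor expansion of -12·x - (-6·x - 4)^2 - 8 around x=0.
-36·x^2 - 60·x - 24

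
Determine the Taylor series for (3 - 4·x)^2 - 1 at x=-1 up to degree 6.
48 - 56·(x + 1) + 16·(x + 1)^2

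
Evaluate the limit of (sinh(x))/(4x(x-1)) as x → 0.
Both numerator and denominator → 0 as x → 0; this is a 0/0 indeterminate form.
Expand each to leading order near x = 0: numerator ~ x, denominator ~ -4·x.
The limit of the ratio is -1/4.

Final answer: -1/4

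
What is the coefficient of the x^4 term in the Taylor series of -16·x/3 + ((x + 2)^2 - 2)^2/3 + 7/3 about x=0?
Expand to order 4: -16·x/3 + ((x + 2)^2 - 2)^2/3 + 7/3 = x^4/3 + 8·x^3/3 + 20·x^2/3 + 11/3 + O(x^5).
The coefficient of x^4 is 1/3.

Final answer: 1/3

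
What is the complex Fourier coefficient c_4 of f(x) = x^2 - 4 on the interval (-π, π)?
Compute the real Fourier coefficients first: a_4 = 1/4, b_4 = 0.
Then c_4 = (a_4 − i·b_4)/2 = 1/8.

Final answer: 1/8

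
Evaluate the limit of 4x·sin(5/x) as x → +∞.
As x → +∞: let u = 5/x → 0⁺; then 4·x·sin(5/x) = 4·5·sin(u)/u → 4·5·1 = 20.
Limit = 20.

Final answer: 20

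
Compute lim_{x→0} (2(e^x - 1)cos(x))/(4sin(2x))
Both numerator and denominator → 0 as x → 0; this is a 0/0 indeterminate form.
Expand each to leading order near x = 0: numerator ~ 2·x, denominator ~ 8·x.
The limit of the ratio is 1/4.

Final answer: 1/4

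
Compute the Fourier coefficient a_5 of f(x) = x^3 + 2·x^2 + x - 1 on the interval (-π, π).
a_5 = (1/π) ∫_{-π}^{π} f(x)·cos(5x) dx.
Evaluate the integral (use parity and integration by parts as needed): a_5 = -8/25.

Final answer: -8/25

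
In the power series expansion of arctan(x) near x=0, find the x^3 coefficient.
Expand to order 3: arctan(x) = -x^3/3 + x + O(x^4).
The coefficient of x^3 is -1/3.

Final answer: -1/3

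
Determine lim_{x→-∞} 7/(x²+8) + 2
Evaluate the dominant behaviour as x → -∞; each term tends to a finite value or vanishes.
Limit = 2.

Final answer: 2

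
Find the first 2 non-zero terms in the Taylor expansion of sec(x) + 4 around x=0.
x^2/2 + 5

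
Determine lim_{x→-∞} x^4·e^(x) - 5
The product is a 0·∞ indeterminate form at x → -∞.
Rewrite the product as x^4 / e^(-x) (an ∞/∞ form) and apply L'Hôpital, or use the standard hierarchy e^(|x|) ≫ |x^4| as x → -∞.
The indeterminate product → 0, so the limit = -5.

Final answer: -5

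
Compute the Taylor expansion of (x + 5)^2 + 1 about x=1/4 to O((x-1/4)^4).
457/16 + 21·(x - 1/4)/2 + (x - 1/4)^2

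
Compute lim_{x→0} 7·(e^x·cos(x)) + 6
Direct substitution at x = 0 gives 13.

Final answer: 13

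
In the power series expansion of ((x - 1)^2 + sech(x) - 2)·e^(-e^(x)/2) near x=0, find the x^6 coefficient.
Expand to order 6: ((x - 1)^2 + sech(x) - 2)·e^(-e^(x)/2) = -1279·x^6·e^(-1/2)/11520 - 9·x^5·e^(-1/2)/64 + 5·x^4·e^(-1/2)/48 + 3·x^2·e^(-1/2)/2 - 2·x·e^(-1/2) + O(x^7).
The coefficient of x^6 is -1279·e^(-1/2)/11520.

Final answer: -1279·e^(-1/2)/11520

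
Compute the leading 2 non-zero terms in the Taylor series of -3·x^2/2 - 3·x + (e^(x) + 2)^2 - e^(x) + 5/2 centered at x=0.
2·x + 21/2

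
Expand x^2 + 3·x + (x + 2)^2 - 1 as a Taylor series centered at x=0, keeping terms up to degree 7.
2·x^2 + 7·x + 3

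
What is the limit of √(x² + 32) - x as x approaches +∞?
This is an ∞ − ∞ indeterminate form.
Multiply and divide by the conjugate √(x²+32) + x; the x² terms cancel, leaving 32/(√(x²+32)+x) → 0.
Limit = 0.

Final answer: 0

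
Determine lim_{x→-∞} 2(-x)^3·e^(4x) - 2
The product is a 0·∞ indeterminate form at x → -∞.
Rewrite the product as 2(-x)^3 / e^(-4x) (an ∞/∞ form) and apply L'Hôpital, or use the standard hierarchy e^(4|x|) ≫ |(-x)^3| as x → -∞.
The indeterminate product → 0, so the limit = -2.

Final answer: -2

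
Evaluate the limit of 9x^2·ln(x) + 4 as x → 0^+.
The product is a 0·∞ indeterminate form at x → 0⁺.
Rewrite the product as 9·ln(x) / x^(-2) and apply L'Hôpital, or use the standard hierarchy x^(-2) ≫ |ln x| as x → 0⁺.
The indeterminate product → 0, so the limit = 4.

Final answer: 4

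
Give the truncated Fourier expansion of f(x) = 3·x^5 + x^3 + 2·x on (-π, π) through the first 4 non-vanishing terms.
(-118·π^2 + 6·π^4 + 712)·sin(x) + (-3·π^4 - 23 + 14·π^2)·sin(2·x) + (-34·π^2/9 + 104/27 + 2·π^4)·sin(3·x) + (-3·π^4/2 - 97/64 + 11·π^2/8)·sin(4·x)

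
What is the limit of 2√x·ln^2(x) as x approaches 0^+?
This is a 0·∞ indeterminate form at x → 0⁺.
Rewrite the product as 2·ln^2(x) / x^(-1/2) and apply L'Hôpital, or use the standard hierarchy x^(-1/2) ≫ |ln x|^2 as x → 0⁺.
The indeterminate product → 0, so the limit = 0.

Final answer: 0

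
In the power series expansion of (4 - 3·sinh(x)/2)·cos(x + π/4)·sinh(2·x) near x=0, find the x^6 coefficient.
Expand to order 6: (4 - 3·sinh(x)/2)·cos(x + π/4)·sinh(2·x) = 11·√(2)·x^6/180 + 11·√(2)·x^5/30 - 5·√(2)·x^4/2 + 13·√(2)·x^3/6 - 11·√(2)·x^2/2 + 4·√(2)·x + O(x^7).
The coefficient of x^6 is 11·√(2)/180.

Final answer: 11·√(2)/180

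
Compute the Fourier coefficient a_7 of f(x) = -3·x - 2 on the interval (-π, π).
a_7 = (1/π) ∫_{-π}^{π} f(x)·cos(7x) dx.
Evaluate the integral (use parity and integration by parts as needed): a_7 = 0.

Final answer: 0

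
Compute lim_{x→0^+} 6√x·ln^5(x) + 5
The product is a 0·∞ indeterminate form at x → 0⁺.
Rewrite the product as 6·ln^5(x) / x^(-1/2) and apply L'Hôpital, or use the standard hierarchy x^(-1/2) ≫ |ln x|^5 as x → 0⁺.
The indeterminate product → 0, so the limit = 5.

Final answer: 5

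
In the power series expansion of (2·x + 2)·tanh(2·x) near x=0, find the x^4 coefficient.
Expand to order 4: (2·x + 2)·tanh(2·x) = -16·x^4/3 - 16·x^3/3 + 4·x^2 + 4·x + O(x^5).
The coefficient of x^4 is -16/3.

Final answer: -16/3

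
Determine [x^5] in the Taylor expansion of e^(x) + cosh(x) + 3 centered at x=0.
Expand to order 5: e^(x) + cosh(x) + 3 = x^5/120 + x^4/12 + x^3/6 + x^2 + x + 5 + O(x^6).
The coefficient of x^5 is 1/120.

Final answer: 1/120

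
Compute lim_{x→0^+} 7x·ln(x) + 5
The product is a 0·∞ indeterminate form at x → 0⁺.
Rewrite the product as 7·ln(x) / x^(-1) and apply L'Hôpital, or use the standard hierarchy x^(-1) ≫ |ln x| as x → 0⁺.
The indeterminate product → 0, so the limit = 5.

Final answer: 5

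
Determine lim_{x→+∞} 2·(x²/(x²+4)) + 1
Evaluate the dominant behaviour as x → +∞; each term tends to a finite value or vanishes.
Limit = 3.

Final answer: 3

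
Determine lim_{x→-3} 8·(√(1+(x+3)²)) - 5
Direct substitution at x = -3 gives 3.

Final answer: 3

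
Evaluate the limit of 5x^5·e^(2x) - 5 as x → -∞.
The product is a 0·∞ indeterminate form at x → -∞.
Rewrite the product as 5x^5 / e^(-2x) (an ∞/∞ form) and apply L'Hôpital, or use the standard hierarchy e^(2|x|) ≫ |x^5| as x → -∞.
The indeterminate product → 0, so the limit = -5.

Final answer: -5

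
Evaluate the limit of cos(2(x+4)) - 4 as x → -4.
Direct substitution at x = -4 gives -3.

Final answer: -3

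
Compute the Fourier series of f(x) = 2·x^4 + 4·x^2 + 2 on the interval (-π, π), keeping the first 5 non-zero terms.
(80 - 16·π^2)·cos(x) + (-2 + 4·π^2)·cos(2·x) + (-16·π^2/9 - 16/27)·cos(3·x) + (5/8 + π^2)·cos(4·x) + 2 + 4·π^2/3 + 2·π^4/5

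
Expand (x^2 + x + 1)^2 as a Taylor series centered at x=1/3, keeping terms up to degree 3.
169/81 + 130·(x - 1/3)/27 + 17·(x - 1/3)^2/3 + 10·(x - 1/3)^3/3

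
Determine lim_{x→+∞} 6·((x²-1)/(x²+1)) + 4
Evaluate the dominant behaviour as x → +∞; each term tends to a finite value or vanishes.
Limit = 10.

Final answer: 10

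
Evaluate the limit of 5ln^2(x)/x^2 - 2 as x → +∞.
The quotient is an ∞/∞ indeterminate form as x → +∞.
The polynomial denominator x^2 dominates the logarithmic numerator (any positive power of x ≫ ln^2(x) as x → ∞), so the quotient → 0.
Adding the constant: 0 - 2 = -2. Limit = -2.

Final answer: -2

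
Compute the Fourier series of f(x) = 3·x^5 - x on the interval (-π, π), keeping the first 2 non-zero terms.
(-120·π^2 + 6·π^4 + 718)·sin(x) + (-3·π^4 - 43/2 + 15·π^2)·sin(2·x)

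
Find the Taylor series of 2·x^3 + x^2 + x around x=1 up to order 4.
4 + 9·(x - 1) + 7·(x - 1)^2 + 2·(x - 1)^3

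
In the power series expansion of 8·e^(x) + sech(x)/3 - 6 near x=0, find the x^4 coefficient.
Expand to order 4: 8·e^(x) + sech(x)/3 - 6 = 29·x^4/72 + 4·x^3/3 + 23·x^2/6 + 8·x + 7/3 + O(x^5).
The coefficient of x^4 is 29/72.

Final answer: 29/72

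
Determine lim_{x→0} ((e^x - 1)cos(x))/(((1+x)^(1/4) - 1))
Both numerator and denominator → 0 as x → 0; this is a 0/0 indeterminate form.
Expand each to leading order near x = 0: numerator ~ x, denominator ~ x/4.
The limit of the ratio is 4.

Final answer: 4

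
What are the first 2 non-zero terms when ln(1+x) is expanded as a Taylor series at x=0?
-x^2/2 + x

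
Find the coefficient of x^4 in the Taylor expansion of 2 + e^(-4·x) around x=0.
Expand to order 4: 2 + e^(-4·x) = 32·x^4/3 - 32·x^3/3 + 8·x^2 - 4·x + 3 + O(x^5).
The coefficient of x^4 is 32/3.

Final answer: 32/3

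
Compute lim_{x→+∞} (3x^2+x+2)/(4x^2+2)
This is an ∞/∞ indeterminate form as x → +∞.
Divide numerator and denominator by x^2 and let the lower-order terms vanish; the leading terms give 3/4.
Limit = 3/4.

Final answer: 3/4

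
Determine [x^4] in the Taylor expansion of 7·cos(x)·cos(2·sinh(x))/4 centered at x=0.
Expand to order 4: 7·cos(x)·cos(2·sinh(x))/4 = 175·x^4/96 - 35·x^2/8 + 7/4 + O(x^5).
The coefficient of x^4 is 175/96.

Final answer: 175/96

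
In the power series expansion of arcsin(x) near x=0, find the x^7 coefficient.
Expand to order 7: arcsin(x) = 5·x^7/112 + 3·x^5/40 + x^3/6 + x + O(x^8).
The coefficient of x^7 is 5/112.

Final answer: 5/112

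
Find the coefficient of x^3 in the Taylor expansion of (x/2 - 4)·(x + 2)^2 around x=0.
Expand to order 3: (x/2 - 4)·(x + 2)^2 = x^3/2 - 2·x^2 - 14·x - 16 + O(x^4).
The coefficient of x^3 is 1/2.

Final answer: 1/2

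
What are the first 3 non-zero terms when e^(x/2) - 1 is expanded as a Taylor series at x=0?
x^3/48 + x^2/8 + x/2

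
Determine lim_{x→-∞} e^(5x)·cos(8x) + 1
Evaluate the dominant behaviour as x → -∞; each term tends to a finite value or vanishes.
Limit = 1.

Final answer: 1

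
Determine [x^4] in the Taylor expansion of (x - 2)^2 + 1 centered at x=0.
Expand to order 4: (x - 2)^2 + 1 = x^2 - 4·x + 5 + O(x^5).
The coefficient of x^4 is 0.

Final answer: 0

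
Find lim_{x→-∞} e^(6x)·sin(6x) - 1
Evaluate the dominant behaviour as x → -∞; each term tends to a finite value or vanishes.
Limit = -1.

Final answer: -1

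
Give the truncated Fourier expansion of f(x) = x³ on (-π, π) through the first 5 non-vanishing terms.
(-12 + 2·π^2)·sin(x) + (3/2 - π^2)·sin(2·x) + (-4/9 + 2·π^2/3)·sin(3·x) + (3/16 - π^2/2)·sin(4·x) + (-12/125 + 2·π^2/5)·sin(5·x)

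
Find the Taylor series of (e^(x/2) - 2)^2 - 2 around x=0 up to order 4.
x^4/32 + x^3/12 - x - 1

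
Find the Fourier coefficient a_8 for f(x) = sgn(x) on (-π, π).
a_8 = (1/π) ∫_{-π}^{π} f(x)·cos(8x) dx.
Evaluate the integral (use parity and integration by parts as needed): a_8 = 0.

Final answer: 0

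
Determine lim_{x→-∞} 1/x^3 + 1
Evaluate the dominant behaviour as x → -∞; each term tends to a finite value or vanishes.
Limit = 1.

Final answer: 1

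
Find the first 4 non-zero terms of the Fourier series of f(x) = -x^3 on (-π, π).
(12 - 2·π^2)·sin(x) + (-3/2 + π^2)·sin(2·x) + (4/9 - 2·π^2/3)·sin(3·x) + (-3/16 + π^2/2)·sin(4·x)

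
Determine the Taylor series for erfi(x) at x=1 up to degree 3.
erfi(1) + 2·e·(x - 1)/√(π) + 2·e·(x - 1)^2/√(π) + 2·e·(x - 1)^3/√(π)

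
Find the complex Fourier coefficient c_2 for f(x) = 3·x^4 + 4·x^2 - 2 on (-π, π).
Compute the real Fourier coefficients first: a_2 = -5 + 6·π^2, b_2 = 0.
Then c_2 = (a_2 − i·b_2)/2 = -5/2 + 3·π^2.

Final answer: -5/2 + 3·π^2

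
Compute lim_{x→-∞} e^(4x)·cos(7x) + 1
Evaluate the dominant behaviour as x → -∞; each term tends to a finite value or vanishes.
Limit = 1.

Final answer: 1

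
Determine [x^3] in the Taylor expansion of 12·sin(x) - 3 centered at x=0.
Expand to order 3: 12·sin(x) - 3 = -2·x^3 + 12·x - 3 + O(x^4).
The coefficient of x^3 is -2.

Final answer: -2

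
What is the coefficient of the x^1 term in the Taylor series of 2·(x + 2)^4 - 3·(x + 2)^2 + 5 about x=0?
Expand to order 1: 2·(x + 2)^4 - 3·(x + 2)^2 + 5 = 52·x + 25 + O(x^2).
The coefficient of x^1 is 52.

Final answer: 52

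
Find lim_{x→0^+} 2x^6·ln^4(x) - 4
The product is a 0·∞ indeterminate form at x → 0⁺.
Rewrite the product as 2·ln^4(x) / x^(-6) and apply L'Hôpital, or use the standard hierarchy x^(-6) ≫ |ln x|^4 as x → 0⁺.
The indeterminate product → 0, so the limit = -4.

Final answer: -4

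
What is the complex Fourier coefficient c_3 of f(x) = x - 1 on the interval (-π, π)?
Compute the real Fourier coefficients first: a_3 = 0, b_3 = 2/3.
Then c_3 = (a_3 − i·b_3)/2 = -i/3.

Final answer: -i/3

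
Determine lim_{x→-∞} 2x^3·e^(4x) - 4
The product is a 0·∞ indeterminate form at x → -∞.
Rewrite the product as 2x^3 / e^(-4x) (an ∞/∞ form) and apply L'Hôpital, or use the standard hierarchy e^(4|x|) ≫ |x^3| as x → -∞.
The indeterminate product → 0, so the limit = -4.

Final answer: -4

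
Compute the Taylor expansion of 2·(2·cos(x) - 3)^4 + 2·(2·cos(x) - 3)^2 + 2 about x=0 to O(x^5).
13·x^4 + 12·x^2 + 6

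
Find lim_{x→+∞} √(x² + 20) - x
This is an ∞ − ∞ indeterminate form.
Multiply and divide by the conjugate √(x²+20) + x; the x² terms cancel, leaving 20/(√(x²+20)+x) → 0.
Limit = 0.

Final answer: 0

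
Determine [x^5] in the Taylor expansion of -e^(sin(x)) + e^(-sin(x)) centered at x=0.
Expand to order 5: -e^(sin(x)) + e^(-sin(x)) = 2·x^5/15 - 2·x + O(x^6).
The coefficient of x^5 is 2/15.

Final answer: 2/15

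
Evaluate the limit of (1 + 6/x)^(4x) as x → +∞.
As x → +∞: write (1 + 6/x)^(4x) = ((1 + 6/x)^x)^4 → (e^6)^4 = e^24.
Limit = e^(24).

Final answer: e^(24)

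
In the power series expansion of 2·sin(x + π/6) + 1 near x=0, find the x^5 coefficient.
Expand to order 5: 2·sin(x + π/6) + 1 = √(3)·x^5/120 + x^4/24 - √(3)·x^3/6 - x^2/2 + √(3)·x + 2 + O(x^6).
The coefficient of x^5 is √(3)/120.

Final answer: √(3)/120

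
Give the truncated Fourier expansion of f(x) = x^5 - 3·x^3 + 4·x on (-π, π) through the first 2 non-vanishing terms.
(-46·π^2 + 2·π^4 + 284)·sin(x) + (-π^4 - 16 + 8·π^2)·sin(2·x)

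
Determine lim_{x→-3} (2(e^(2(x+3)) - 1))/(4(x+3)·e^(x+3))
Both numerator and denominator → 0 as x → -3; this is a 0/0 indeterminate form.
Expand each to leading order near x = -3: numerator ~ 4·(x + 3), denominator ~ 4·(x + 3).
The limit of the ratio is 1.

Final answer: 1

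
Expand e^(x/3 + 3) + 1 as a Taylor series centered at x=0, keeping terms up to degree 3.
x^3·e^(3)/162 + x^2·e^(3)/18 + x·e^(3)/3 + 1 + e^(3)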